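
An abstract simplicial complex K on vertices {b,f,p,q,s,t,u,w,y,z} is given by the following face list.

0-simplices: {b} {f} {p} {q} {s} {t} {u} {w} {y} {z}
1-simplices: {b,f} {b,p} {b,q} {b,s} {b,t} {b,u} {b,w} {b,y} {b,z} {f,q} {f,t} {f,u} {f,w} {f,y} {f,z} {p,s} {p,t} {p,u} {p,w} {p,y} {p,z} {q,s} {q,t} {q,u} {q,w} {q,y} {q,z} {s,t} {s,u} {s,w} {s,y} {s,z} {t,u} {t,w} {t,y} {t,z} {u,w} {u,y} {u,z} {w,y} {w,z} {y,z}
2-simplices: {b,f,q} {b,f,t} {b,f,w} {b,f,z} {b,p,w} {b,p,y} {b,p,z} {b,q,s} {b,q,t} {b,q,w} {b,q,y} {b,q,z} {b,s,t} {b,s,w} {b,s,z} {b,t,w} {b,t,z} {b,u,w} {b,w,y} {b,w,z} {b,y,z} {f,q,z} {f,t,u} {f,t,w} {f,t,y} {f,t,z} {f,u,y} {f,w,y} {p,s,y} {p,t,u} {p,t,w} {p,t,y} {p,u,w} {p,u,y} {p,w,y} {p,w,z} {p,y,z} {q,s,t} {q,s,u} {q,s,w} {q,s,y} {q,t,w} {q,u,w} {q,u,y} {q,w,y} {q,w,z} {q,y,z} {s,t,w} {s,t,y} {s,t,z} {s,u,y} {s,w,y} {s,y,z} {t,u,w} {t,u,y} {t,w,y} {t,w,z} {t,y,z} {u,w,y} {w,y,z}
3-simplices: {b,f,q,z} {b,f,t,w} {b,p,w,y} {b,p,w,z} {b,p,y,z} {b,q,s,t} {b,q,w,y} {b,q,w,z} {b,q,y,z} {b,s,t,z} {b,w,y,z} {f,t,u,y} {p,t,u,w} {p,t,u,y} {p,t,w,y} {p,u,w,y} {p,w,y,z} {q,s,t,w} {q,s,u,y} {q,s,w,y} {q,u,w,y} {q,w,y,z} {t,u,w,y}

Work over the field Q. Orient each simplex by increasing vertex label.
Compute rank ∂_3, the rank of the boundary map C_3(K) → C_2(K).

n_0=10 n_1=42 n_2=60 n_3=23  [Q]
∂1: piv[bf,bp,bq,bs,bt,bu,bw,by,bz] rk=9  ker:fq,ft,fu,fw,fy,fz,ps,pt,pu,pw,py,pz,qs,qt,qu,qw,qy,qz,st,su,sw,sy,sz,tu,tw,ty,tz,uw,uy,uz,wy,wz,yz
∂2: piv[bfq,bft,bfw,bfz,bpw,bpy,bpz,bqs,bqt,bqw,bqy,bqz,bst,bsw,bsz,btw,btz,buw,bwy,bwz,byz,ftu,fty,fuy,fwy,psy,ptu,ptw,puw,qsu,qsy,quw] rk=32  ker:fqz,ftw,ftz,pty,puy,pwy,pwz,pyz,qst,qsw,qtw,quy,qwy,qwz,qyz,stw,sty,stz,suy,swy,syz,tuw,tuy,twy,twz,tyz,uwy,wyz
∂3: piv[bfqz,bftw,bpwy,bpwz,bpyz,bqst,bqwy,bqwz,bqyz,bstz,bwyz,ftuy,ptuw,ptuy,ptwy,puwy,qstw,qsuy,qswy,quwy] rk=20  ker:pwyz,qwyz,tuwy
rk∂_3=20

rank∂_3=20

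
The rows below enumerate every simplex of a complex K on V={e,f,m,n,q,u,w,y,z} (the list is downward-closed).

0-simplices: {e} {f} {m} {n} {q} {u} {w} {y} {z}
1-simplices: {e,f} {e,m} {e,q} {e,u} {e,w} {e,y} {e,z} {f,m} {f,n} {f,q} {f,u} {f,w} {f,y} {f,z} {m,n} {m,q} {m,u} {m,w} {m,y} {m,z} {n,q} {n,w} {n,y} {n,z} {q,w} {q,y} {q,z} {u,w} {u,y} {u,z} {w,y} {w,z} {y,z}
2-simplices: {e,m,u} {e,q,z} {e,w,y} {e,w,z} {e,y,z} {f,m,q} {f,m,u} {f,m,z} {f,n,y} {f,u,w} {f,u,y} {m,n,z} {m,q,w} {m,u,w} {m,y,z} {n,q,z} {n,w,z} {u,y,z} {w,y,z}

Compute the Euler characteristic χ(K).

χ(K)=-5

n_0=9 n_1=33 n_2=19
χ=+9−33+19=-5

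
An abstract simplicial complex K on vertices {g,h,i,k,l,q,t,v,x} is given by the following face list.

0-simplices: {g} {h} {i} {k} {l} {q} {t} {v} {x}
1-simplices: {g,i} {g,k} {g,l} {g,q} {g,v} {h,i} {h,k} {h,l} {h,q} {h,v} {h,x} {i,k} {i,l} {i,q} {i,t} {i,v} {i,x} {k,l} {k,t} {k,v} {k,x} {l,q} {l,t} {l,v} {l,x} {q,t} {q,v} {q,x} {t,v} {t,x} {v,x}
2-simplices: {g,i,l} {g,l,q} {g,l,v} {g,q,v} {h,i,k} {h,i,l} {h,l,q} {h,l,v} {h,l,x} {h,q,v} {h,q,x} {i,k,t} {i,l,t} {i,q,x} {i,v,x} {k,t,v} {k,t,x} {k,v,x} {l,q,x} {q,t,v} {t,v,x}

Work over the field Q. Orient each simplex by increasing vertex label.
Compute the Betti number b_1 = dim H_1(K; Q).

b_1=5

n_0=9 n_1=31 n_2=21  [Q]
∂1: piv[gi,gk,gl,gq,gv,hi,hx,it] rk=8  ker:hk,hl,hq,hv,ik,il,iq,iv,ix,kl,kt,kv,kx,lq,lt,lv,lx,qt,qv,qx,tv,tx,vx
∂2: piv[gil,glq,glv,gqv,hik,hil,hlq,hlv,hlx,hqx,ikt,ilt,iqx,ivx,ktv,ktx,kvx,qtv] rk=18  ker:hqv,lqx,tvx
b_1=(31−8)−18=5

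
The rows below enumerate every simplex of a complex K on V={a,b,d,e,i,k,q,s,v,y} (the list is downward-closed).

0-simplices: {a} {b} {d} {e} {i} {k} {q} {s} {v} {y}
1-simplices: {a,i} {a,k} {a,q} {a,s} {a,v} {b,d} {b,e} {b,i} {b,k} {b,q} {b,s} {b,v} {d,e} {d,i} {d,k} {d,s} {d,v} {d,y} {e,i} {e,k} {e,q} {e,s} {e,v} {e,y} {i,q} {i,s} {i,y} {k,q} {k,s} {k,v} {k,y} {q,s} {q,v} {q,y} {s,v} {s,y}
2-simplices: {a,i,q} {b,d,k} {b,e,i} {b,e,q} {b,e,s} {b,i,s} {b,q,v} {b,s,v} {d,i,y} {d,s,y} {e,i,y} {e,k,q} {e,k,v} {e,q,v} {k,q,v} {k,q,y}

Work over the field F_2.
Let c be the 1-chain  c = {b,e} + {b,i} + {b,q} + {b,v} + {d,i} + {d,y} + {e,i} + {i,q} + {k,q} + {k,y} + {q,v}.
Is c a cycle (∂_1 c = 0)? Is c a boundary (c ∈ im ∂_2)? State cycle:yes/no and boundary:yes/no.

cycle:yes boundary:no

n_0=10 n_1=36 n_2=16  [Z2]
∂1: piv[ai,ak,aq,as,av,bd,be,bi,dy] rk=9  ker:bk,bq,bs,bv,de,di,dk,ds,dv,ei,ek,eq,es,ev,ey,iq,is,iy,kq,ks,kv,ky,qs,qv,qy,sv,sy
∂2: piv[aiq,bdk,bei,beq,bes,bis,bqv,bsv,diy,dsy,eiy,ekq,ekv,eqv,kqy] rk=15  ker:kqv
∂1c = 0
c vs im∂2: residual ≠ 0 ⇒ not boundary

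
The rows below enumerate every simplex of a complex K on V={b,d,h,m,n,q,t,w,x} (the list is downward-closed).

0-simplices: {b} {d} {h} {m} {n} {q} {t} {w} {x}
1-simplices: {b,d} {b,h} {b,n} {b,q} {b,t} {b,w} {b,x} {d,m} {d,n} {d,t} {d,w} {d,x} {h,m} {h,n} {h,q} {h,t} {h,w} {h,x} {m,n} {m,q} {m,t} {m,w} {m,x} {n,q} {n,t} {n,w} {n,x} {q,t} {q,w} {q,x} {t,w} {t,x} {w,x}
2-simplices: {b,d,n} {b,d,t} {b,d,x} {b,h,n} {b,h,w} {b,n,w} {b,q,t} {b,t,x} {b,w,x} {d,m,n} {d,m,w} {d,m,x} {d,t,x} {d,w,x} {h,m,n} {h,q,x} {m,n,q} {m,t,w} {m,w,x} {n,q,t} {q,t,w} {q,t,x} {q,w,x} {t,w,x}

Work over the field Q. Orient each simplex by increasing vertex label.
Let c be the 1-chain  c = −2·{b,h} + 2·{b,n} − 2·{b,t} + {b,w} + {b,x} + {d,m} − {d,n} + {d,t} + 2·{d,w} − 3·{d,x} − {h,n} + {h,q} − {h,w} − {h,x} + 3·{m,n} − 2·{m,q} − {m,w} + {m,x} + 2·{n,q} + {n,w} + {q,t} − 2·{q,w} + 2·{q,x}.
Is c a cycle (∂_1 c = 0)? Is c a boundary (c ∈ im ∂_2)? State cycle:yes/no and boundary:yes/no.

cycle:yes boundary:yes

n_0=9 n_1=33 n_2=24  [Q]
∂1: piv[bd,bh,bn,bq,bt,bw,bx,dm] rk=8  ker:dn,dt,dw,dx,hm,hn,hq,ht,hw,hx,mn,mq,mt,mw,mx,nq,nt,nw,nx,qt,qw,qx,tw,tx,wx
∂2: piv[bdn,bdt,bdx,bhn,bhw,bnw,bqt,btx,bwx,dmn,dmw,dmx,dwx,hmn,hqx,mnq,mtw,nqt,qtw,qtx,qwx] rk=21  ker:dtx,mwx,twx
∂1c = 0
c vs im∂2: reduces to 0 ⇒ boundary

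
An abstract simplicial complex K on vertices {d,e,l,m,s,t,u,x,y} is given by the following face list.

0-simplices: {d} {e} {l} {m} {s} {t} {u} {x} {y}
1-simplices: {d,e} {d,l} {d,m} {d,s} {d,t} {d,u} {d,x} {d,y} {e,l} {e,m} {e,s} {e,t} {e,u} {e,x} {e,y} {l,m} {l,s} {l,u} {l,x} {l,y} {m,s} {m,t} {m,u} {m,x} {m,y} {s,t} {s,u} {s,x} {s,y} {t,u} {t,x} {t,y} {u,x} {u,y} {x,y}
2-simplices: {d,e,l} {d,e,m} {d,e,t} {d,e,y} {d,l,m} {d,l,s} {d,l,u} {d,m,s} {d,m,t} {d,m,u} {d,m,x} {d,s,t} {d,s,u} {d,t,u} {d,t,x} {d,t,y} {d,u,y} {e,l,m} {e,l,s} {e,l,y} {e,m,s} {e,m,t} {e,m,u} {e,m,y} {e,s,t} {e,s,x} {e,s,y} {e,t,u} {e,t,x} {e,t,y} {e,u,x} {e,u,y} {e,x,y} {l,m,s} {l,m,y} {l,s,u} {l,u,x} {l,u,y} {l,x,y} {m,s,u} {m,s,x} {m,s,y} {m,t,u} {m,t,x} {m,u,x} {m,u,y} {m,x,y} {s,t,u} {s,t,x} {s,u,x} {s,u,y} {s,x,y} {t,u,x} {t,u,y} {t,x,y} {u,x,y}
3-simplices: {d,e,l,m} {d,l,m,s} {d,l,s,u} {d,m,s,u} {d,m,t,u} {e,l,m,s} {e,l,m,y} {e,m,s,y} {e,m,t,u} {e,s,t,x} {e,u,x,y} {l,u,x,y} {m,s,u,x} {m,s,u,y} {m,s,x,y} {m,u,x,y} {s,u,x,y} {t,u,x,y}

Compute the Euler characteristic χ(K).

n_0=9 n_1=35 n_2=56 n_3=18
χ=+9−35+56−18=12

χ(K)=12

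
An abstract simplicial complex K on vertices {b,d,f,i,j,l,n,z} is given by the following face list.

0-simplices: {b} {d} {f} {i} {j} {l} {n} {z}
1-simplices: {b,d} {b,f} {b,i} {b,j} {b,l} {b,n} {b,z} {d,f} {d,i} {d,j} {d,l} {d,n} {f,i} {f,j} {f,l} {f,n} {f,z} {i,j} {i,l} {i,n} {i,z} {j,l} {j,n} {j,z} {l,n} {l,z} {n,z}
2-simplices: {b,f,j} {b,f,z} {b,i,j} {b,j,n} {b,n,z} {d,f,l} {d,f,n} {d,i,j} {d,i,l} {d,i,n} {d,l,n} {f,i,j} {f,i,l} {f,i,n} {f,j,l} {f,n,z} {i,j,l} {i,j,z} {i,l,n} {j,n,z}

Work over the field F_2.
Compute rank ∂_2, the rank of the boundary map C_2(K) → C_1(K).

n_0=8 n_1=27 n_2=20  [Z2]
∂1: piv[bd,bf,bi,bj,bl,bn,bz] rk=7  ker:df,di,dj,dl,dn,fi,fj,fl,fn,fz,ij,il,in,iz,jl,jn,jz,ln,lz,nz
∂2: piv[bfj,bfz,bij,bjn,bnz,dfl,dfn,dij,dil,din,dln,fij,fil,fjl,fnz,ijz,jnz] rk=17  ker:fin,ijl,iln
rk∂_2=17

rank∂_2=17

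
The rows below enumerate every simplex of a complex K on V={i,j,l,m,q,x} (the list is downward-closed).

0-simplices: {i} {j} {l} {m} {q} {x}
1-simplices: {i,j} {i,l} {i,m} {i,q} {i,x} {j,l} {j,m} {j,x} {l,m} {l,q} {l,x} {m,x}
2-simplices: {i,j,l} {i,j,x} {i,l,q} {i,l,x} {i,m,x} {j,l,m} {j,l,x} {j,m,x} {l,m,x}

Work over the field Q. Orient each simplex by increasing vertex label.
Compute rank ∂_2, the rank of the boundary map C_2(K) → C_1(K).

n_0=6 n_1=12 n_2=9  [Q]
∂1: piv[ij,il,im,iq,ix] rk=5  ker:jl,jm,jx,lm,lq,lx,mx
∂2: piv[ijl,ijx,ilq,ilx,imx,jlm,jmx] rk=7  ker:jlx,lmx
rk∂_2=7

rank∂_2=7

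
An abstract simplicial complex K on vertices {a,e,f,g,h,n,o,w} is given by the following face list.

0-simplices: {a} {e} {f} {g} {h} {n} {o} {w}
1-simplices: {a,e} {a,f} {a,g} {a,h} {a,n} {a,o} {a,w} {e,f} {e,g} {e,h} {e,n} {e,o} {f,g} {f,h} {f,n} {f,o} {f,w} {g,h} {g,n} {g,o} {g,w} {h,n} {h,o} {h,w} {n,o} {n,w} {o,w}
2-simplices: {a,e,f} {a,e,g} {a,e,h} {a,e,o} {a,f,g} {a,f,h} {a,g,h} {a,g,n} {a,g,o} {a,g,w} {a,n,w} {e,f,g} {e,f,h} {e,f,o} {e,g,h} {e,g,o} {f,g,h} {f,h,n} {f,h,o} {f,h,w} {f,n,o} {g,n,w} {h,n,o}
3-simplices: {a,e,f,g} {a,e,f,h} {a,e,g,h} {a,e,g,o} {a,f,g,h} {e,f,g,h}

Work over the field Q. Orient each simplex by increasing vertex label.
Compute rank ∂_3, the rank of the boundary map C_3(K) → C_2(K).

n_0=8 n_1=27 n_2=23 n_3=6  [Q]
∂1: piv[ae,af,ag,ah,an,ao,aw] rk=7  ker:ef,eg,eh,en,eo,fg,fh,fn,fo,fw,gh,gn,go,gw,hn,ho,hw,no,nw,ow
∂2: piv[aef,aeg,aeh,aeo,afg,afh,agh,agn,ago,agw,anw,efo,fhn,fho,fhw,fno] rk=16  ker:efg,efh,egh,ego,fgh,gnw,hno
∂3: piv[aefg,aefh,aegh,aego,afgh] rk=5  ker:efgh
rk∂_3=5

rank∂_3=5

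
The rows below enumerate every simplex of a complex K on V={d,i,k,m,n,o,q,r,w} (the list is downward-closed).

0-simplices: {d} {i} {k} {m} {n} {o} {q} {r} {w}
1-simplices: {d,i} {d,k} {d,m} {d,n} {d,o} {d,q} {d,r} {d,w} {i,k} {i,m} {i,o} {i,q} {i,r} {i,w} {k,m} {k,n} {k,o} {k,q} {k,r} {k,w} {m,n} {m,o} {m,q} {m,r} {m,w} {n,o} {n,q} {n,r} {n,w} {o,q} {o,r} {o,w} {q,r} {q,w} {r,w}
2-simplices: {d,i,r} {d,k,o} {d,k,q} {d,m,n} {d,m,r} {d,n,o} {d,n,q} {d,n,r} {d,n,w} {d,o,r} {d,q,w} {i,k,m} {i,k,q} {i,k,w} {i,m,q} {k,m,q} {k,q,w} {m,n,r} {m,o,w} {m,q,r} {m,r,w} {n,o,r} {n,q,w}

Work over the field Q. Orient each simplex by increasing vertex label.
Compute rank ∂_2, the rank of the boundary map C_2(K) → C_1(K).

n_0=9 n_1=35 n_2=23  [Q]
∂1: piv[di,dk,dm,dn,do,dq,dr,dw] rk=8  ker:ik,im,io,iq,ir,iw,km,kn,ko,kq,kr,kw,mn,mo,mq,mr,mw,no,nq,nr,nw,oq,or,ow,qr,qw,rw
∂2: piv[dir,dko,dkq,dmn,dmr,dno,dnq,dnr,dnw,dor,dqw,ikm,ikq,ikw,imq,kqw,mow,mqr,mrw] rk=19  ker:kmq,mnr,nor,nqw
rk∂_2=19

rank∂_2=19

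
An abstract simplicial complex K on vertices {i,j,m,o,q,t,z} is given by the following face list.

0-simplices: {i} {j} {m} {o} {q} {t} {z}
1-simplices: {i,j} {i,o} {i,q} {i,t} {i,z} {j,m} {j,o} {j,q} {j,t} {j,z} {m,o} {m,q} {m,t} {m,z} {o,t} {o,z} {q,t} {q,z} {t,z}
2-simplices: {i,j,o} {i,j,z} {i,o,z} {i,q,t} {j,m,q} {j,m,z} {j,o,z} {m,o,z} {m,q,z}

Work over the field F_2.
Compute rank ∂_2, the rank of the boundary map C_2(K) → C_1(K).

rank∂_2=8

n_0=7 n_1=19 n_2=9  [Z2]
∂1: piv[ij,io,iq,it,iz,jm] rk=6  ker:jo,jq,jt,jz,mo,mq,mt,mz,ot,oz,qt,qz,tz
∂2: piv[ijo,ijz,ioz,iqt,jmq,jmz,moz,mqz] rk=8  ker:joz
rk∂_2=8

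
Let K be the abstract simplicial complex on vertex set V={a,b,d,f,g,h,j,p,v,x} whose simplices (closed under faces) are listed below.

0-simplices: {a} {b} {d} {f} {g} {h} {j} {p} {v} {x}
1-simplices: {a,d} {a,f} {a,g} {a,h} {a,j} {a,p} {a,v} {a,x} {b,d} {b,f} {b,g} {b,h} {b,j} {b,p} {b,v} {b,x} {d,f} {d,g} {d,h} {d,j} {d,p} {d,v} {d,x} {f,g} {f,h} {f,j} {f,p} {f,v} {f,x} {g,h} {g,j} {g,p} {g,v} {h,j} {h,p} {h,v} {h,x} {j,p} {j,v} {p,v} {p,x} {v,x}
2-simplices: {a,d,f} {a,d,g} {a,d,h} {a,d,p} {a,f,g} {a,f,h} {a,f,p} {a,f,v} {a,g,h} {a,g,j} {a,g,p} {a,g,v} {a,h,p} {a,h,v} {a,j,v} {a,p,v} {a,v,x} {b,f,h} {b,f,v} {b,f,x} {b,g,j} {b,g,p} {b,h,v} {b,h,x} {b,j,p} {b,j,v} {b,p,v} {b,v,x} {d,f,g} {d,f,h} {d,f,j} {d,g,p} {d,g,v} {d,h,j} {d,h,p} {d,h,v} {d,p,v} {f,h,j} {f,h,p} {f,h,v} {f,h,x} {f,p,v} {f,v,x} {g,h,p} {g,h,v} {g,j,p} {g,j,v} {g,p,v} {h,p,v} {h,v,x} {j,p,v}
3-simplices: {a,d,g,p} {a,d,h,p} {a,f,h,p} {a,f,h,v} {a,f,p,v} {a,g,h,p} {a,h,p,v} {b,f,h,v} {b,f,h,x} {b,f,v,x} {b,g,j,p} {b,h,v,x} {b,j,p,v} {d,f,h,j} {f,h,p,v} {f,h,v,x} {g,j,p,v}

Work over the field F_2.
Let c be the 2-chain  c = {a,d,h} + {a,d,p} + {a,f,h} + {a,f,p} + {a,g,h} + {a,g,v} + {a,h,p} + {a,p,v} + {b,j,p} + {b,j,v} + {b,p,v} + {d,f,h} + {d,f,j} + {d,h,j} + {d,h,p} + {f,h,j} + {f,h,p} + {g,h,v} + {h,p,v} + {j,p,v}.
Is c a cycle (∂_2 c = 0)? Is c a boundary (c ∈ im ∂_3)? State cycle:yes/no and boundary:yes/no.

cycle:yes boundary:no

n_0=10 n_1=42 n_2=51 n_3=17  [Z2]
∂1: piv[ad,af,ag,ah,aj,ap,av,ax,bd] rk=9  ker:bf,bg,bh,bj,bp,bv,bx,df,dg,dh,dj,dp,dv,dx,fg,fh,fj,fp,fv,fx,gh,gj,gp,gv,hj,hp,hv,hx,jp,jv,pv,px,vx
∂2: piv[adf,adg,adh,adp,afg,afh,afp,afv,agh,agj,agp,agv,ahp,ahv,ajv,apv,avx,bfh,bfv,bfx,bgj,bgp,bhx,bjp,bjv,bvx,dfj,dgv,dhj] rk=29  ker:bhv,bpv,dfg,dfh,dgp,dhp,dhv,dpv,fhj,fhp,fhv,fhx,fpv,fvx,ghp,ghv,gjp,gjv,gpv,hpv,hvx,jpv
∂3: piv[adgp,adhp,afhp,afhv,afpv,aghp,ahpv,bfhv,bfhx,bfvx,bgjp,bhvx,bjpv,dfhj,gjpv] rk=15  ker:fhpv,fhvx
∂2c = 0
c vs im∂3: residual ≠ 0 ⇒ not boundary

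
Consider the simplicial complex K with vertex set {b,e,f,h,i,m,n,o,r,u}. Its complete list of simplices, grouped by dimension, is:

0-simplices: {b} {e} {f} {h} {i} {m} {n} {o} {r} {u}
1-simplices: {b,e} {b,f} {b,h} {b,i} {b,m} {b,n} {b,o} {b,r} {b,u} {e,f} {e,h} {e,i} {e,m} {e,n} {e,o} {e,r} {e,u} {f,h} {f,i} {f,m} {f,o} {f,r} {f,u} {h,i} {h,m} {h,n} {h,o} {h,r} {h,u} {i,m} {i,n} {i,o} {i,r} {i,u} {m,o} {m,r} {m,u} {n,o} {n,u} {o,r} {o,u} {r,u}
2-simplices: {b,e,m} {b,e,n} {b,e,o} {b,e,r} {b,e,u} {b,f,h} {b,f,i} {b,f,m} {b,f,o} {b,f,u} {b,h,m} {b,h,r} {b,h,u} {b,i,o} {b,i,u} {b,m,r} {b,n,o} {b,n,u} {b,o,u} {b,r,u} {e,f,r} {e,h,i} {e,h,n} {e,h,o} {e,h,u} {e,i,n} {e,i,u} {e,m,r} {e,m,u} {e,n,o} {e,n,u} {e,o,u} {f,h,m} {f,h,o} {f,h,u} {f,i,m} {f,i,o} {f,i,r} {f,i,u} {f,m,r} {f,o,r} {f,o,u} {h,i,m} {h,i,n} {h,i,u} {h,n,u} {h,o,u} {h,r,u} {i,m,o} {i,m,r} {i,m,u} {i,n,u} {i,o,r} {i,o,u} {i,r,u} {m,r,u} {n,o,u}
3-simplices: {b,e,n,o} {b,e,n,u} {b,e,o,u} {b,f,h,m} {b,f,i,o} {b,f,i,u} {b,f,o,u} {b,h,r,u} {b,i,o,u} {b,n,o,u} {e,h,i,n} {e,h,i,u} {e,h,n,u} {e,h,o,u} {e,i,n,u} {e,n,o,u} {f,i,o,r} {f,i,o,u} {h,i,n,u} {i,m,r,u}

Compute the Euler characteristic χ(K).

n_0=10 n_1=42 n_2=57 n_3=20
χ=+10−42+57−20=5

χ(K)=5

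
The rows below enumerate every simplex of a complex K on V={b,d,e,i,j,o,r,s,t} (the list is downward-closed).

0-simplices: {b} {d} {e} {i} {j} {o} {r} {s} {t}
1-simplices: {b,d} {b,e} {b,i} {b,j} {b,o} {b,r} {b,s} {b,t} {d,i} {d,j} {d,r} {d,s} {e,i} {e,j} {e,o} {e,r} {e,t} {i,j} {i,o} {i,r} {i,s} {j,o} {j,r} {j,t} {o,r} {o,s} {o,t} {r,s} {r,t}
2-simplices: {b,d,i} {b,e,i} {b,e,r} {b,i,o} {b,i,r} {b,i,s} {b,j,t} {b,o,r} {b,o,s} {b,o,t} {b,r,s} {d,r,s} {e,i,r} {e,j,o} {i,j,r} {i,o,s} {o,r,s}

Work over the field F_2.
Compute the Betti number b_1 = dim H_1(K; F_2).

b_1=7

n_0=9 n_1=29 n_2=17  [Z2]
∂1: piv[bd,be,bi,bj,bo,br,bs,bt] rk=8  ker:di,dj,dr,ds,ei,ej,eo,er,et,ij,io,ir,is,jo,jr,jt,or,os,ot,rs,rt
∂2: piv[bdi,bei,ber,bio,bir,bis,bjt,bor,bos,bot,brs,drs,ejo,ijr] rk=14  ker:eir,ios,ors
b_1=(29−8)−14=7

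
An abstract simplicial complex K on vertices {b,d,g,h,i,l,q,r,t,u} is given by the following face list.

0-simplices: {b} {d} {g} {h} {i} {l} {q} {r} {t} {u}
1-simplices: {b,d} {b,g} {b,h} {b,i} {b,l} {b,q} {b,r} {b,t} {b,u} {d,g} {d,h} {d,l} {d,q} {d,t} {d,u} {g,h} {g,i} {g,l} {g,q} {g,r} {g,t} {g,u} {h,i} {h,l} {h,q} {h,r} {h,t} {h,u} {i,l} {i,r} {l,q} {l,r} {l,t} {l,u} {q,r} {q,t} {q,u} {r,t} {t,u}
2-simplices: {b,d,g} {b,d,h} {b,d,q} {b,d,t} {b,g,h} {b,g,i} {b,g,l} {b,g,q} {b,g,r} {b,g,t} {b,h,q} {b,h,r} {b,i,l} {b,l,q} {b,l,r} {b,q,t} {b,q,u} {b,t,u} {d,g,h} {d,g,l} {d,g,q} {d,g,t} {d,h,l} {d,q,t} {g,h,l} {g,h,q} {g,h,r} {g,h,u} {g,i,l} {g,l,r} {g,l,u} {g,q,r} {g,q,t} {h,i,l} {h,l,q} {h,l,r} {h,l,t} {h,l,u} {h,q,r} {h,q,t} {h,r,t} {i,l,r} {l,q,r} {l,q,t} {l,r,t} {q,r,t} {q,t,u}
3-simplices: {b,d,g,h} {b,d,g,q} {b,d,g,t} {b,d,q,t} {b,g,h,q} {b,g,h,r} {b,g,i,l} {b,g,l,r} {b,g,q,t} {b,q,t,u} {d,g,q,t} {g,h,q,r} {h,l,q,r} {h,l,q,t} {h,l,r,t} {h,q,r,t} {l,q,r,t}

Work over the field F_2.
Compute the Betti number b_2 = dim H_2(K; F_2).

n_0=10 n_1=39 n_2=47 n_3=17  [Z2]
∂1: piv[bd,bg,bh,bi,bl,bq,br,bt,bu] rk=9  ker:dg,dh,dl,dq,dt,du,gh,gi,gl,gq,gr,gt,gu,hi,hl,hq,hr,ht,hu,il,ir,lq,lr,lt,lu,qr,qt,qu,rt,tu
∂2: piv[bdg,bdh,bdq,bdt,bgh,bgi,bgl,bgq,bgr,bgt,bhq,bhr,bil,blq,blr,bqt,bqu,btu,dgl,dhl,ghu,glu,gqr,hil,hlt,hqt,hrt,ilr] rk=28  ker:dgh,dgq,dgt,dqt,ghl,ghq,ghr,gil,glr,gqt,hlq,hlr,hlu,hqr,lqr,lqt,lrt,qrt,qtu
∂3: piv[bdgh,bdgq,bdgt,bdqt,bghq,bghr,bgil,bglr,bgqt,bqtu,ghqr,hlqr,hlqt,hlrt,hqrt] rk=15  ker:dgqt,lqrt
b_2=(47−28)−15=4

b_2=4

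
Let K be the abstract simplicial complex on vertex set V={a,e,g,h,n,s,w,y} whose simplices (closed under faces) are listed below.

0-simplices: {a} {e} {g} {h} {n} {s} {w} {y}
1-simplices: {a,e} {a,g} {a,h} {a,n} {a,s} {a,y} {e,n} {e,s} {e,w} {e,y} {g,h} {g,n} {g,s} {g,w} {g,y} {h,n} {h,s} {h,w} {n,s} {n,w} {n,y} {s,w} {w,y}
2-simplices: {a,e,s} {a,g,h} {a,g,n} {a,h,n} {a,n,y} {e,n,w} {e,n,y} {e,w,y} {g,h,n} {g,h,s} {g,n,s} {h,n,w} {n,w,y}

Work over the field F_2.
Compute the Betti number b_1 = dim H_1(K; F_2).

n_0=8 n_1=23 n_2=13  [Z2]
∂1: piv[ae,ag,ah,an,as,ay,ew] rk=7  ker:en,es,ey,gh,gn,gs,gw,gy,hn,hs,hw,ns,nw,ny,sw,wy
∂2: piv[aes,agh,agn,ahn,any,enw,eny,ewy,ghs,gns,hnw] rk=11  ker:ghn,nwy
b_1=(23−7)−11=5

b_1=5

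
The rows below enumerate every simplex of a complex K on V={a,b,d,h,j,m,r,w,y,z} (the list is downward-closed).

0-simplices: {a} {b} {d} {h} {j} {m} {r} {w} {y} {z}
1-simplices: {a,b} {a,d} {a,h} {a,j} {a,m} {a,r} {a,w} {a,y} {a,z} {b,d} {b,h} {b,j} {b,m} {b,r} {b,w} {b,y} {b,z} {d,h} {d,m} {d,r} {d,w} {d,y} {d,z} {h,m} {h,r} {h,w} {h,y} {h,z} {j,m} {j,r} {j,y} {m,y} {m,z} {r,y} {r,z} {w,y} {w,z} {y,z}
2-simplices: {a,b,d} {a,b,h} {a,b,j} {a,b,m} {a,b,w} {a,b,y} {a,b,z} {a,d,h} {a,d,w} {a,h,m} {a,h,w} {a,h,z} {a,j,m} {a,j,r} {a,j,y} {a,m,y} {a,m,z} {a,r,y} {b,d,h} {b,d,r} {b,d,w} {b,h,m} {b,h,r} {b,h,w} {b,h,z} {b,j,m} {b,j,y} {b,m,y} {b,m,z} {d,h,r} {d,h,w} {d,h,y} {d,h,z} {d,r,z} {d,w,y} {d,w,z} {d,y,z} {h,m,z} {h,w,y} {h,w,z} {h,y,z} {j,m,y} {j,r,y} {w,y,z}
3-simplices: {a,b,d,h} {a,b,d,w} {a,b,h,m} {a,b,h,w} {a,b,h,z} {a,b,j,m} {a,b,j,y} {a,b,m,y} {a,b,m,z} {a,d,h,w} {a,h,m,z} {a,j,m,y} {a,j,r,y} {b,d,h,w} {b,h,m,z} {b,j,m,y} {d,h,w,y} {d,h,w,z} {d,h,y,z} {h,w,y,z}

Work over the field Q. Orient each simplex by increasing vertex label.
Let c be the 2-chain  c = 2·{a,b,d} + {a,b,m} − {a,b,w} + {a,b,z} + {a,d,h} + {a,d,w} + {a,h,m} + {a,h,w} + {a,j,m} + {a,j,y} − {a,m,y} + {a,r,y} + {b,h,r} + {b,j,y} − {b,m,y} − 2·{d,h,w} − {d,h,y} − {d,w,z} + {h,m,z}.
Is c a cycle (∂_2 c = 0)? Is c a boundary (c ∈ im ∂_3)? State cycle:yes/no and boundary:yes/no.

n_0=10 n_1=38 n_2=44 n_3=20  [Q]
∂1: piv[ab,ad,ah,aj,am,ar,aw,ay,az] rk=9  ker:bd,bh,bj,bm,br,bw,by,bz,dh,dm,dr,dw,dy,dz,hm,hr,hw,hy,hz,jm,jr,jy,my,mz,ry,rz,wy,wz,yz
∂2: piv[abd,abh,abj,abm,abw,aby,abz,adh,adw,ahm,ahw,ahz,ajm,ajr,ajy,amy,amz,ary,bdr,bhr,dhy,dhz,drz,dwy,dwz,dyz] rk=26  ker:bdh,bdw,bhm,bhw,bhz,bjm,bjy,bmy,bmz,dhr,dhw,hmz,hwy,hwz,hyz,jmy,jry,wyz
∂3: piv[abdh,abdw,abhm,abhw,abhz,abjm,abjy,abmy,abmz,adhw,ahmz,ajmy,ajry,dhwy,dhwz,dhyz,hwyz] rk=17  ker:bdhw,bhmz,bjmy
∂2c = 3·{a,b} + {a,h} + 2·{a,j} − 4·{a,m} + {a,r} − {a,w} − {a,y} − {a,z} + 2·{b,d} + {b,h} + {b,j} − {b,r} − {b,w} + {b,z} − 2·{d,h} + 2·{d,w} + {d,y} + {d,z} + 2·{h,m} + {h,r} − {h,w} − {h,y} − {h,z} + {j,m} + 2·{j,y} − 2·{m,y} + {m,z} + {r,y} − {w,z}

cycle:no boundary:no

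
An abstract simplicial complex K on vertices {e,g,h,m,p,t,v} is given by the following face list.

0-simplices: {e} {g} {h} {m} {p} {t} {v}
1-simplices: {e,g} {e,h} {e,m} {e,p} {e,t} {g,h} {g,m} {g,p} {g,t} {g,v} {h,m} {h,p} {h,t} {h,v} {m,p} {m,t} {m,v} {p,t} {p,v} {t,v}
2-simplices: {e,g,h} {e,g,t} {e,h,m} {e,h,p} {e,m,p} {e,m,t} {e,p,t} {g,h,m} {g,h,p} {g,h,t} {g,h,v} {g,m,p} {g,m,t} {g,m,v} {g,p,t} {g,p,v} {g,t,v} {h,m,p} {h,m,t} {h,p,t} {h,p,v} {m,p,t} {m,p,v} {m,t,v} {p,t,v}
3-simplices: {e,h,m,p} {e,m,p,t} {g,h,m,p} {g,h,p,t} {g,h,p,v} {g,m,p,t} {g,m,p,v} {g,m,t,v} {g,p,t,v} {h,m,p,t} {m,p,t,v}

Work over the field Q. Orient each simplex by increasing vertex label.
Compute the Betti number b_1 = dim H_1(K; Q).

b_1=0

n_0=7 n_1=20 n_2=25 n_3=11  [Q]
∂1: piv[eg,eh,em,ep,et,gv] rk=6  ker:gh,gm,gp,gt,hm,hp,ht,hv,mp,mt,mv,pt,pv,tv
∂2: piv[egh,egt,ehm,ehp,emp,emt,ept,ghm,ghp,ght,ghv,gmv,gpv,gtv] rk=14  ker:gmp,gmt,gpt,hmp,hmt,hpt,hpv,mpt,mpv,mtv,ptv
∂3: piv[ehmp,empt,ghmp,ghpt,ghpv,gmpt,gmpv,gmtv,gptv,hmpt] rk=10  ker:mptv
b_1=(20−6)−14=0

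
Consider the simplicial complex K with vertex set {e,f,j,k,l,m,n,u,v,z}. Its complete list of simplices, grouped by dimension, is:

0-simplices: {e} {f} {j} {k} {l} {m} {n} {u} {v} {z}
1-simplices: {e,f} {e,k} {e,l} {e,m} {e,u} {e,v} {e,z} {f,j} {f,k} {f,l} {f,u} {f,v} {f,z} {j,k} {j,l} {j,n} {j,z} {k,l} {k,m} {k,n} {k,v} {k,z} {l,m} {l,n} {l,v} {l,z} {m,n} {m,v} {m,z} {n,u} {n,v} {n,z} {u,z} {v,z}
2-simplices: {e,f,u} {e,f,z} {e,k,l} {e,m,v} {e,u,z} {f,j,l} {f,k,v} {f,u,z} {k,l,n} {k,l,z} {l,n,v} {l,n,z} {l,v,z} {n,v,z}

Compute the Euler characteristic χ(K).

n_0=10 n_1=34 n_2=14
χ=+10−34+14=-10

χ(K)=-10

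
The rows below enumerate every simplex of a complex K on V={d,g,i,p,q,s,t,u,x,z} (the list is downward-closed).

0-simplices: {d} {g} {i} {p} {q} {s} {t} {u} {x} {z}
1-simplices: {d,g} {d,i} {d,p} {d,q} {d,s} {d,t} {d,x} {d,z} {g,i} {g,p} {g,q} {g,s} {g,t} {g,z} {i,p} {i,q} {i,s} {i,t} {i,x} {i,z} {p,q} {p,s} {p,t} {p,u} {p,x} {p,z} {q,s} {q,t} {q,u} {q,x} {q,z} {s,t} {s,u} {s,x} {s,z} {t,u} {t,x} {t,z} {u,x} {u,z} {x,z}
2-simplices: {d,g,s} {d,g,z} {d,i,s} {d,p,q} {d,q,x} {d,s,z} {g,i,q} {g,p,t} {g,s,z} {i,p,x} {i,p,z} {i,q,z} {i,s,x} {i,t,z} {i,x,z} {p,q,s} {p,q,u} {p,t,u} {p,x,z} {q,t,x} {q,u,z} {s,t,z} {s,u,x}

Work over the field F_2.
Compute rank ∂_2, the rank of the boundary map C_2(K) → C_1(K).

rank∂_2=21

n_0=10 n_1=41 n_2=23  [Z2]
∂1: piv[dg,di,dp,dq,ds,dt,dx,dz,pu] rk=9  ker:gi,gp,gq,gs,gt,gz,ip,iq,is,it,ix,iz,pq,ps,pt,px,pz,qs,qt,qu,qx,qz,st,su,sx,sz,tu,tx,tz,ux,uz,xz
∂2: piv[dgs,dgz,dis,dpq,dqx,dsz,giq,gpt,ipx,ipz,iqz,isx,itz,ixz,pqs,pqu,ptu,qtx,quz,stz,sux] rk=21  ker:gsz,pxz
rk∂_2=21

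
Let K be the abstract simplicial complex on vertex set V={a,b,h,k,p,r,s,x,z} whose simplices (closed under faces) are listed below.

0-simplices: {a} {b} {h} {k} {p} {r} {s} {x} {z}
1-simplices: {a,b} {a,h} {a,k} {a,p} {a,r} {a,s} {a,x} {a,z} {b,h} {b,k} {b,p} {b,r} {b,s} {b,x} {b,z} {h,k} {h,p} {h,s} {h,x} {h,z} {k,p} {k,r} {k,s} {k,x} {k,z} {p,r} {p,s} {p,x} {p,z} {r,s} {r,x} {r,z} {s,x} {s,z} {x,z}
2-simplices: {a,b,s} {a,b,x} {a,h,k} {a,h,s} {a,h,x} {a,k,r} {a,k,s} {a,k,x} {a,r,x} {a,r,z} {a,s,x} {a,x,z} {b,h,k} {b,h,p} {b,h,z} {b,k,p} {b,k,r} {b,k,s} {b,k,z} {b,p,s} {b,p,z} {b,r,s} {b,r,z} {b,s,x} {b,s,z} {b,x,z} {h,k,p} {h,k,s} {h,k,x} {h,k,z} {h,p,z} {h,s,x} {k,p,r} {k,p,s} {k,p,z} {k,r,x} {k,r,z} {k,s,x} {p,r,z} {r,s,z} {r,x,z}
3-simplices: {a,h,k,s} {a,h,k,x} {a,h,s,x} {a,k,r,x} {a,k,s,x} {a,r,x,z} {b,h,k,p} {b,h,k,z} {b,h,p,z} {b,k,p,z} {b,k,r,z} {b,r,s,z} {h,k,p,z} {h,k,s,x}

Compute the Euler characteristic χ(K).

χ(K)=1

n_0=9 n_1=35 n_2=41 n_3=14
χ=+9−35+41−14=1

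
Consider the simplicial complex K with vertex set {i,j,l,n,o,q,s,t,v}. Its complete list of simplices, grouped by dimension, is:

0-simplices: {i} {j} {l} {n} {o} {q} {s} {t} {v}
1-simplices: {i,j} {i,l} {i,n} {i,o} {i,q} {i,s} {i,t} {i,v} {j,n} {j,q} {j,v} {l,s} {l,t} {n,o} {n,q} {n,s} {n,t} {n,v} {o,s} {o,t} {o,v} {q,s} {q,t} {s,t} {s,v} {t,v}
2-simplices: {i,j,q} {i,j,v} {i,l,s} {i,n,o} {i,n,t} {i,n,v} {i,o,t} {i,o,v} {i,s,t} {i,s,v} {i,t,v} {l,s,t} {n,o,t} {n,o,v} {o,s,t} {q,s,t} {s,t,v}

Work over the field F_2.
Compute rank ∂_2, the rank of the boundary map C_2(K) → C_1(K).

n_0=9 n_1=26 n_2=17  [Z2]
∂1: piv[ij,il,in,io,iq,is,it,iv] rk=8  ker:jn,jq,jv,ls,lt,no,nq,ns,nt,nv,os,ot,ov,qs,qt,st,sv,tv
∂2: piv[ijq,ijv,ils,ino,int,inv,iot,iov,ist,isv,itv,lst,ost,qst] rk=14  ker:not,nov,stv
rk∂_2=14

rank∂_2=14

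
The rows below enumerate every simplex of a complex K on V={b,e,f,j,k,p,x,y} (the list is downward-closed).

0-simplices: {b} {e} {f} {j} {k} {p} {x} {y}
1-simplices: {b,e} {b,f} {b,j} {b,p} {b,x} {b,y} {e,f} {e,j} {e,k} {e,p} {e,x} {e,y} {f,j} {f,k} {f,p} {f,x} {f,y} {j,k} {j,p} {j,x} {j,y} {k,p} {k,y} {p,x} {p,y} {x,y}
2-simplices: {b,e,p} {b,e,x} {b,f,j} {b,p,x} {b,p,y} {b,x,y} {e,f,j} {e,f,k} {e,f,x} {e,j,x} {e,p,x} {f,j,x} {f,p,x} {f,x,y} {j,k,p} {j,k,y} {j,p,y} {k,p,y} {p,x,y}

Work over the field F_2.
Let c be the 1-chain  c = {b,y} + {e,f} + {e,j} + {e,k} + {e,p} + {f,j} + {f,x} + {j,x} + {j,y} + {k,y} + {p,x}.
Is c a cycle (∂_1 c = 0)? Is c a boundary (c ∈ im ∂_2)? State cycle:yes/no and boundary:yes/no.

n_0=8 n_1=26 n_2=19  [Z2]
∂1: piv[be,bf,bj,bp,bx,by,ek] rk=7  ker:ef,ej,ep,ex,ey,fj,fk,fp,fx,fy,jk,jp,jx,jy,kp,ky,px,py,xy
∂2: piv[bep,bex,bfj,bpx,bpy,bxy,efj,efk,efx,ejx,fpx,fxy,jkp,jky,jpy] rk=15  ker:epx,fjx,kpy,pxy
∂1c = {b} + {f} + {x} + {y}

cycle:no boundary:no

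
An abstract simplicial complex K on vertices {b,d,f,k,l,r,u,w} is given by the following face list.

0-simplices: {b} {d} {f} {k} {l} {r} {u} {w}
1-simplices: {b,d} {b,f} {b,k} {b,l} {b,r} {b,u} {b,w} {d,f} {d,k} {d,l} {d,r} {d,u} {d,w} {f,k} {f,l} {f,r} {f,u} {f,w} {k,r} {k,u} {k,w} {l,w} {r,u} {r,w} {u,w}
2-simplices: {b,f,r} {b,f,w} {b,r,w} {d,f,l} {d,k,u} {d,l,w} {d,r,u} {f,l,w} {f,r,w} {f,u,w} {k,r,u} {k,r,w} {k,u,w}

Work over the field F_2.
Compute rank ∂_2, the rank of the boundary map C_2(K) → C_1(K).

n_0=8 n_1=25 n_2=13  [Z2]
∂1: piv[bd,bf,bk,bl,br,bu,bw] rk=7  ker:df,dk,dl,dr,du,dw,fk,fl,fr,fu,fw,kr,ku,kw,lw,ru,rw,uw
∂2: piv[bfr,bfw,brw,dfl,dku,dlw,dru,flw,fuw,kru,krw,kuw] rk=12  ker:frw
rk∂_2=12

rank∂_2=12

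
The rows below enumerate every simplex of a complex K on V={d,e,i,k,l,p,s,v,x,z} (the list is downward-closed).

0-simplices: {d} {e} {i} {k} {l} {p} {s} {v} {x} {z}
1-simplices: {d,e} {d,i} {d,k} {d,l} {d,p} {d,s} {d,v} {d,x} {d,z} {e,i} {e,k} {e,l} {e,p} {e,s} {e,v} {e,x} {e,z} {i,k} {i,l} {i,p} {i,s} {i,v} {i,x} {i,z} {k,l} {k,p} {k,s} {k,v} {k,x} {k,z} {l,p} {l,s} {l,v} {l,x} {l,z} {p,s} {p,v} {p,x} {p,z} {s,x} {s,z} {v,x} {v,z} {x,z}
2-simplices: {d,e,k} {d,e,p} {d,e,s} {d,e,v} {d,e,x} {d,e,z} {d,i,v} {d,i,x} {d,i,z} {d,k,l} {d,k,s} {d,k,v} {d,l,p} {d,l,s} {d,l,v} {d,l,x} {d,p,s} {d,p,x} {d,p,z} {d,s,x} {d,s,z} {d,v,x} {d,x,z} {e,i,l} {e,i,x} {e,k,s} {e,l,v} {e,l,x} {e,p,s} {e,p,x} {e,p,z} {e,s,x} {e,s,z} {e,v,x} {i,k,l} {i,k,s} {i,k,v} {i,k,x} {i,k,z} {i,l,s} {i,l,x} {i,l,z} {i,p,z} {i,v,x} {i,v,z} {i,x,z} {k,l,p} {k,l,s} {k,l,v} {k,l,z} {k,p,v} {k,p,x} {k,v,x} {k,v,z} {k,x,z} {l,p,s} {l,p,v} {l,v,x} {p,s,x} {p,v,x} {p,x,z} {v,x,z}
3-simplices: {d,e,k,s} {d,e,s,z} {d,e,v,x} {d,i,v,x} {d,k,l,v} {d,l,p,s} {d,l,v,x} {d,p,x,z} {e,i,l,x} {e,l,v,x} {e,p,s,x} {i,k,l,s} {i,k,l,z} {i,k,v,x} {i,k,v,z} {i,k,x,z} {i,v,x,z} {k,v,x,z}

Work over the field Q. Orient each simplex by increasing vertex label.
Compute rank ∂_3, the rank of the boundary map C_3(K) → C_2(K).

rank∂_3=17

n_0=10 n_1=44 n_2=62 n_3=18  [Q]
∂1: piv[de,di,dk,dl,dp,ds,dv,dx,dz] rk=9  ker:ei,ek,el,ep,es,ev,ex,ez,ik,il,ip,is,iv,ix,iz,kl,kp,ks,kv,kx,kz,lp,ls,lv,lx,lz,ps,pv,px,pz,sx,sz,vx,vz,xz
∂2: piv[dek,dep,des,dev,dex,dez,div,dix,diz,dkl,dks,dkv,dlp,dls,dlv,dlx,dps,dpx,dpz,dsx,dsz,dvx,dxz,eil,eix,elv,ikl,iks,ikx,ikz,ilz,ipz,ivz,klp,kpv] rk=35  ker:eks,elx,eps,epx,epz,esx,esz,evx,ikv,ils,ilx,ivx,ixz,kls,klv,klz,kpx,kvx,kvz,kxz,lps,lpv,lvx,psx,pvx,pxz,vxz
∂3: piv[deks,desz,devx,divx,dklv,dlps,dlvx,dpxz,eilx,elvx,epsx,ikls,iklz,ikvx,ikvz,ikxz,ivxz] rk=17  ker:kvxz
rk∂_3=17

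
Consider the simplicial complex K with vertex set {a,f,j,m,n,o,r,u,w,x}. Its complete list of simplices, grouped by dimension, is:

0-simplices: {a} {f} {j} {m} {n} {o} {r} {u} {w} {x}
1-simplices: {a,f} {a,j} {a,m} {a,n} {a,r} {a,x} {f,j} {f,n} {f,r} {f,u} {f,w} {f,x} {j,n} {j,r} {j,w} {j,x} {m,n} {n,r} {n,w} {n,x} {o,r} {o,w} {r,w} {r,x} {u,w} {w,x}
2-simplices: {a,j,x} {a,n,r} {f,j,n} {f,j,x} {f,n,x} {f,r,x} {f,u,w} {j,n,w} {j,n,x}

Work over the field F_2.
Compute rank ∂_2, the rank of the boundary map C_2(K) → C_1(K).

n_0=10 n_1=26 n_2=9  [Z2]
∂1: piv[af,aj,am,an,ar,ax,fu,fw,or] rk=9  ker:fj,fn,fr,fx,jn,jr,jw,jx,mn,nr,nw,nx,ow,rw,rx,uw,wx
∂2: piv[ajx,anr,fjn,fjx,fnx,frx,fuw,jnw] rk=8  ker:jnx
rk∂_2=8

rank∂_2=8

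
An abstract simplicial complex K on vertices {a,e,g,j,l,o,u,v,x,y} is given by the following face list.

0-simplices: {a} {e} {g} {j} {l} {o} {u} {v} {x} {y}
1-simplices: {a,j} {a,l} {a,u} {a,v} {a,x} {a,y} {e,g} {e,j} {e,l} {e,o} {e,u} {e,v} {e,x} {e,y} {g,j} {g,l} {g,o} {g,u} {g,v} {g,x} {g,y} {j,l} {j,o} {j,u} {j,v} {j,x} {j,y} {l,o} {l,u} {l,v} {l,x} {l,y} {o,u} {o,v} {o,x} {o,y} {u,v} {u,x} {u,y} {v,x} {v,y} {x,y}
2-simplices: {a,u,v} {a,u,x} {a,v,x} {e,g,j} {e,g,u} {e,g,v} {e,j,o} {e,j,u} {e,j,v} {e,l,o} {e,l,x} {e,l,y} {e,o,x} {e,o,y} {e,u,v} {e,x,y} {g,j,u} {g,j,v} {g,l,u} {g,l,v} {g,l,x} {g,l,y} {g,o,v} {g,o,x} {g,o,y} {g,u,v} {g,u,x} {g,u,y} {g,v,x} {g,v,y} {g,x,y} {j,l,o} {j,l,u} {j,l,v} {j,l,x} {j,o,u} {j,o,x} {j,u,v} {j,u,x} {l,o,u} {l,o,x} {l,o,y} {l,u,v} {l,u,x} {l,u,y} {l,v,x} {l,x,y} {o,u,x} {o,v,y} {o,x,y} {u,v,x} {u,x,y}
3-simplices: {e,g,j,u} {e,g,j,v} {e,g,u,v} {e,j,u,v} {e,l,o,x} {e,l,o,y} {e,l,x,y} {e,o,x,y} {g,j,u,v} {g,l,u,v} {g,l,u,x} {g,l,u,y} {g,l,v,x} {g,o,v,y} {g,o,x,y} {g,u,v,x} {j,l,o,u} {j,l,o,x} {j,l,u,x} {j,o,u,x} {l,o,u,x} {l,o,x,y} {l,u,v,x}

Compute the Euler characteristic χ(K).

χ(K)=-3

n_0=10 n_1=42 n_2=52 n_3=23
χ=+10−42+52−23=-3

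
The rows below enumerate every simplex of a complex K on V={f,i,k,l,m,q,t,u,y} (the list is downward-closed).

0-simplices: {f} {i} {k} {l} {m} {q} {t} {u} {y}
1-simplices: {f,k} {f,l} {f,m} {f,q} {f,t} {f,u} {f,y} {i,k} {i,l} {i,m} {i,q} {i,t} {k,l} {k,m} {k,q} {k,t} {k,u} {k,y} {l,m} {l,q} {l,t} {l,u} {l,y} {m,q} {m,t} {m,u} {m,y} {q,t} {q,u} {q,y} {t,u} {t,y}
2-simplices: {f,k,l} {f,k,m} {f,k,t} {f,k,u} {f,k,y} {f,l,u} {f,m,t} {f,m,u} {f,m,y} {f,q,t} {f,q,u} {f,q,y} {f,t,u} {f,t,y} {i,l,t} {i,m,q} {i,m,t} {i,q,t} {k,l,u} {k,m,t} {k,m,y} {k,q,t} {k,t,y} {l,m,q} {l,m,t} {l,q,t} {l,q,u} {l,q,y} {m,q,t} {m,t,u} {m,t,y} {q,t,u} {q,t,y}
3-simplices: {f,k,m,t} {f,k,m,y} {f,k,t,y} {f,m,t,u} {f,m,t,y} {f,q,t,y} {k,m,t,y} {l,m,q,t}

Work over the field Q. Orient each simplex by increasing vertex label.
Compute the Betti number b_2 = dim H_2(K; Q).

b_2=3

n_0=9 n_1=32 n_2=33 n_3=8  [Q]
∂1: piv[fk,fl,fm,fq,ft,fu,fy,ik] rk=8  ker:il,im,iq,it,kl,km,kq,kt,ku,ky,lm,lq,lt,lu,ly,mq,mt,mu,my,qt,qu,qy,tu,ty
∂2: piv[fkl,fkm,fkt,fku,fky,flu,fmt,fmu,fmy,fqt,fqu,fqy,ftu,fty,ilt,imq,imt,iqt,kqt,lmq,lmt,lqu,lqy] rk=23  ker:klu,kmt,kmy,kty,lqt,mqt,mtu,mty,qtu,qty
∂3: piv[fkmt,fkmy,fkty,fmtu,fmty,fqty,lmqt] rk=7  ker:kmty
b_2=(33−23)−7=3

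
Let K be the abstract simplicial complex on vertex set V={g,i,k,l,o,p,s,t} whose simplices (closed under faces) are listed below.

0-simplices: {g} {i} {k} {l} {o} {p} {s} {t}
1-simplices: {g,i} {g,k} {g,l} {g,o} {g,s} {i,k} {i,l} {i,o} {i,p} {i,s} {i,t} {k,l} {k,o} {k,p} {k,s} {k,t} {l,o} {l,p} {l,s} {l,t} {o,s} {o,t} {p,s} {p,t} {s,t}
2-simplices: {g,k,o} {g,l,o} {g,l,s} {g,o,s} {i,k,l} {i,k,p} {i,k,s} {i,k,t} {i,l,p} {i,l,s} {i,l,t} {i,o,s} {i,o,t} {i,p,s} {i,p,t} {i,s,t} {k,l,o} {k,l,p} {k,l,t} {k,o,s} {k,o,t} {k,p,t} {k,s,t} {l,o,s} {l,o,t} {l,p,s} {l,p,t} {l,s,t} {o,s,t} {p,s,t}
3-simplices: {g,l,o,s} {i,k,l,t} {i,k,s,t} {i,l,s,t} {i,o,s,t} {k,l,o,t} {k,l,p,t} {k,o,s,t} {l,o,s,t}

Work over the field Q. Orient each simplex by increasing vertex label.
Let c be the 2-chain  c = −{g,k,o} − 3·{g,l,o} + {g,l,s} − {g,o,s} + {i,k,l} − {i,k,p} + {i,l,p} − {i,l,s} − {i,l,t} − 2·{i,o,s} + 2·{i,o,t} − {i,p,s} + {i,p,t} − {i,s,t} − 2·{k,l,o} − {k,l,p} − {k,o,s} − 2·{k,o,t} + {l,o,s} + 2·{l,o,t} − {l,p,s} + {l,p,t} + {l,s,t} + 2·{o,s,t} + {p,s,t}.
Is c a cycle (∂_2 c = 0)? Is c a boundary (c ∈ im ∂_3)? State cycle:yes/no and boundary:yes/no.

cycle:no boundary:no

n_0=8 n_1=25 n_2=30 n_3=9  [Q]
∂1: piv[gi,gk,gl,go,gs,ip,it] rk=7  ker:ik,il,io,is,kl,ko,kp,ks,kt,lo,lp,ls,lt,os,ot,ps,pt,st
∂2: piv[gko,glo,gls,gos,ikl,ikp,iks,ikt,ilp,ils,ilt,ios,iot,ips,ipt,ist,klo] rk=17  ker:klp,klt,kos,kot,kpt,kst,los,lot,lps,lpt,lst,ost,pst
∂3: piv[glos,iklt,ikst,ilst,iost,klot,klpt,kost,lost] rk=9
∂2c = −{g,k} − 2·{g,l} + 3·{g,o} − 2·{i,l} + 3·{i,s} − {i,t} − 2·{k,l} − 2·{k,o} + {k,s} + 2·{k,t} − 2·{l,o} + {l,s} − 5·{l,t} − {o,s} − {p,s} + {p,t} + 3·{s,t}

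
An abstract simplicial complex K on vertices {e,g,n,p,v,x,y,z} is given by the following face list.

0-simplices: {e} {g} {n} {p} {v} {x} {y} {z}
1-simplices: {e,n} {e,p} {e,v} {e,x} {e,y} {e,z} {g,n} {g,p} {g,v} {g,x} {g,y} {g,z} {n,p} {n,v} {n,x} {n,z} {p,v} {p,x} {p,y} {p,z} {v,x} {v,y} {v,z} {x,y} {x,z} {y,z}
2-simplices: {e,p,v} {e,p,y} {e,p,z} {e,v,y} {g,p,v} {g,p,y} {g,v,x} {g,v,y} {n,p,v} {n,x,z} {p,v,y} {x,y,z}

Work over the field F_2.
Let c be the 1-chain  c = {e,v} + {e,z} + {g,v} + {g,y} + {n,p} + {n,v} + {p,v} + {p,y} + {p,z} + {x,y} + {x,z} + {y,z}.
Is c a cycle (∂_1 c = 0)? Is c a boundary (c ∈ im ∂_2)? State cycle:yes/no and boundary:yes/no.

n_0=8 n_1=26 n_2=12  [Z2]
∂1: piv[en,ep,ev,ex,ey,ez,gn] rk=7  ker:gp,gv,gx,gy,gz,np,nv,nx,nz,pv,px,py,pz,vx,vy,vz,xy,xz,yz
∂2: piv[epv,epy,epz,evy,gpv,gpy,gvx,npv,nxz,xyz] rk=10  ker:gvy,pvy
∂1c = 0
c vs im∂2: reduces to 0 ⇒ boundary

cycle:yes boundary:yes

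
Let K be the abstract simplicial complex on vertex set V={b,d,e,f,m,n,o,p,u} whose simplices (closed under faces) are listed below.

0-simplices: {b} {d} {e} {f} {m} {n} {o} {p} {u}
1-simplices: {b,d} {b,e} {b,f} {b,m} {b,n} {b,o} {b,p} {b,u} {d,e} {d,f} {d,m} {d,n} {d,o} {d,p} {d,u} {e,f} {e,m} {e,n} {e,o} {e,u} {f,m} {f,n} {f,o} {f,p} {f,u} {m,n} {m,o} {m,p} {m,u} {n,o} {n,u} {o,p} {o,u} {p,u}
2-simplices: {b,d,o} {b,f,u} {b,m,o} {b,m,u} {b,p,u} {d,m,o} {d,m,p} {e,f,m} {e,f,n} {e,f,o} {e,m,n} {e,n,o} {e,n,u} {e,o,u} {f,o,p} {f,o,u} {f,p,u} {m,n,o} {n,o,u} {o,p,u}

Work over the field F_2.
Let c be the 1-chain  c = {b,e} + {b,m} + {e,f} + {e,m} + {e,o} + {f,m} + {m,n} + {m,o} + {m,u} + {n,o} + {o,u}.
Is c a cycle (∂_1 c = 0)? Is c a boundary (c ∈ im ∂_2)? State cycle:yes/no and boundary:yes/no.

cycle:yes boundary:no

n_0=9 n_1=34 n_2=20  [Z2]
∂1: piv[bd,be,bf,bm,bn,bo,bp,bu] rk=8  ker:de,df,dm,dn,do,dp,du,ef,em,en,eo,eu,fm,fn,fo,fp,fu,mn,mo,mp,mu,no,nu,op,ou,pu
∂2: piv[bdo,bfu,bmo,bmu,bpu,dmo,dmp,efm,efn,efo,emn,eno,enu,eou,fop,fou,fpu,mno] rk=18  ker:nou,opu
∂1c = 0
c vs im∂2: residual ≠ 0 ⇒ not boundary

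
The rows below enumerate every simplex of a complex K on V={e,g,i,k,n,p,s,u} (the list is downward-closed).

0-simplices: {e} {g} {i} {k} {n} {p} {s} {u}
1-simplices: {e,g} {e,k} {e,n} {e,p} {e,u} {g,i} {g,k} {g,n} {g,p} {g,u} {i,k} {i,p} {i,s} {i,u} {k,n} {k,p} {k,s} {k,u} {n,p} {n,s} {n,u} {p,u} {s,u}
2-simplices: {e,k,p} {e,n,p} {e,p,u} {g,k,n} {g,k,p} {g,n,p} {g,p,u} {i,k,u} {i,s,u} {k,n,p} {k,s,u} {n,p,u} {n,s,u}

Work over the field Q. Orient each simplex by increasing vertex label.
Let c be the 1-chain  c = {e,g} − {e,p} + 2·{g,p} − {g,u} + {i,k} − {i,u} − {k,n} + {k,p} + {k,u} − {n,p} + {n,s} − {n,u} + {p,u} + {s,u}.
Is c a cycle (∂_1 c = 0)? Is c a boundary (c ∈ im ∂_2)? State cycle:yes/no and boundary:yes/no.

n_0=8 n_1=23 n_2=13  [Q]
∂1: piv[eg,ek,en,ep,eu,gi,is] rk=7  ker:gk,gn,gp,gu,ik,ip,iu,kn,kp,ks,ku,np,ns,nu,pu,su
∂2: piv[ekp,enp,epu,gkn,gkp,gnp,gpu,iku,isu,ksu,npu,nsu] rk=12  ker:knp
∂1c = 0
c vs im∂2: residual ≠ 0 ⇒ not boundary

cycle:yes boundary:no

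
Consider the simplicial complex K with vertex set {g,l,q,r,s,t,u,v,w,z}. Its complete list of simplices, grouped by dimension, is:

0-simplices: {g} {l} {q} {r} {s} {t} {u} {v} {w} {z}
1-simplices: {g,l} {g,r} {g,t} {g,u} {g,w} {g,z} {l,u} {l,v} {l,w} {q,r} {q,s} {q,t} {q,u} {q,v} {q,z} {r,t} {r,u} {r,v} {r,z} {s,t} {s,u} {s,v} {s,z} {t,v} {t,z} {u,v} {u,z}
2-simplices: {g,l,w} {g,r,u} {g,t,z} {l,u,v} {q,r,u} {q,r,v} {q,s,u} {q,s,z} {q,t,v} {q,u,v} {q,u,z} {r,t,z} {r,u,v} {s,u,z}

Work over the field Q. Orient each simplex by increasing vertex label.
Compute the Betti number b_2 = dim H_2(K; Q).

b_2=2

n_0=10 n_1=27 n_2=14  [Q]
∂1: piv[gl,gr,gt,gu,gw,gz,lv,qr,qs] rk=9  ker:lu,lw,qt,qu,qv,qz,rt,ru,rv,rz,st,su,sv,sz,tv,tz,uv,uz
∂2: piv[glw,gru,gtz,luv,qru,qrv,qsu,qsz,qtv,quv,quz,rtz] rk=12  ker:ruv,suz
b_2=(14−12)−0=2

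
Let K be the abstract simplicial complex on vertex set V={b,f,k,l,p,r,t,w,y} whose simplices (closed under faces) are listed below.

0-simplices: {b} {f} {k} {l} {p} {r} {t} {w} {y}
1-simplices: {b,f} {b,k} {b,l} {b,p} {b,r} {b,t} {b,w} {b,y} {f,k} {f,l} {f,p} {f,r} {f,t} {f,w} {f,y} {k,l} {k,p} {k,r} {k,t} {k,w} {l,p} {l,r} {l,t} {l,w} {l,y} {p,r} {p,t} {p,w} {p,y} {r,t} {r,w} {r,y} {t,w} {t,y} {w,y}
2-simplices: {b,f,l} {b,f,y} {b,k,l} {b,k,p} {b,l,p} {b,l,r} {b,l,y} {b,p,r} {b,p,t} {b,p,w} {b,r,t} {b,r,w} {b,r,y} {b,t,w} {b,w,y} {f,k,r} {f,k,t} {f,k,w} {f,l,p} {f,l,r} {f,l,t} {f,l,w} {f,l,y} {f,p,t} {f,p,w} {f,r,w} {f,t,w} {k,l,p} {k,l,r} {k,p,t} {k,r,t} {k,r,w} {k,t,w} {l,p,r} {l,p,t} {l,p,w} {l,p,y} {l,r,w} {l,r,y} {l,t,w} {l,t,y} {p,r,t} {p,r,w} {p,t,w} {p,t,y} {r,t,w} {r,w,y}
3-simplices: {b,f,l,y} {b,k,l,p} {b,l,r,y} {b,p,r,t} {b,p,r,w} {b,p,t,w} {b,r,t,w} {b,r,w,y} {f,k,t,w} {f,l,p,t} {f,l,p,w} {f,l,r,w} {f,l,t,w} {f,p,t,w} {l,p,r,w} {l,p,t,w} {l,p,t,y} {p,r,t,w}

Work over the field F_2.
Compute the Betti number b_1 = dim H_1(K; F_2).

n_0=9 n_1=35 n_2=47 n_3=18  [Z2]
∂1: piv[bf,bk,bl,bp,br,bt,bw,by] rk=8  ker:fk,fl,fp,fr,ft,fw,fy,kl,kp,kr,kt,kw,lp,lr,lt,lw,ly,pr,pt,pw,py,rt,rw,ry,tw,ty,wy
∂2: piv[bfl,bfy,bkl,bkp,blp,blr,bly,bpr,bpt,bpw,brt,brw,bry,btw,bwy,fkr,fkt,fkw,flp,flr,flt,flw,fpt,fpw,klr,lpy,lty] rk=27  ker:fly,frw,ftw,klp,kpt,krt,krw,ktw,lpr,lpt,lpw,lrw,lry,ltw,prt,prw,ptw,pty,rtw,rwy
∂3: piv[bfly,bklp,blry,bprt,bprw,bptw,brtw,brwy,fktw,flpt,flpw,flrw,fltw,fptw,lprw,lpty] rk=16  ker:lptw,prtw
b_1=(35−8)−27=0

b_1=0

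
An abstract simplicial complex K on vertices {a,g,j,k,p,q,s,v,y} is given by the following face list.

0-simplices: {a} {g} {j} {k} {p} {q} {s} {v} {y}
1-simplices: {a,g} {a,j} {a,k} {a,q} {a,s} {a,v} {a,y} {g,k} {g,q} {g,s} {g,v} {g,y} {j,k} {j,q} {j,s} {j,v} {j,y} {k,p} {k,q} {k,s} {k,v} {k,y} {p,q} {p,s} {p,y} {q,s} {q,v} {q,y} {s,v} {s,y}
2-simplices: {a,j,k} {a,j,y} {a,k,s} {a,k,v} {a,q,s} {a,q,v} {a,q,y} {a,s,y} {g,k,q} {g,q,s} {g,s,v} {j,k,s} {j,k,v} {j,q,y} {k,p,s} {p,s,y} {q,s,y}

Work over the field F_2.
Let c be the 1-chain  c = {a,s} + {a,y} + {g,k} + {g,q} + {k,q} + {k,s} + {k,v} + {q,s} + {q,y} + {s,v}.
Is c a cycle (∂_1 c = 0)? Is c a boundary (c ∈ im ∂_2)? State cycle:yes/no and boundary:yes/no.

n_0=9 n_1=30 n_2=17  [Z2]
∂1: piv[ag,aj,ak,aq,as,av,ay,kp] rk=8  ker:gk,gq,gs,gv,gy,jk,jq,js,jv,jy,kq,ks,kv,ky,pq,ps,py,qs,qv,qy,sv,sy
∂2: piv[ajk,ajy,aks,akv,aqs,aqv,aqy,asy,gkq,gqs,gsv,jks,jkv,jqy,kps,psy] rk=16  ker:qsy
∂1c = 0
c vs im∂2: residual ≠ 0 ⇒ not boundary

cycle:yes boundary:no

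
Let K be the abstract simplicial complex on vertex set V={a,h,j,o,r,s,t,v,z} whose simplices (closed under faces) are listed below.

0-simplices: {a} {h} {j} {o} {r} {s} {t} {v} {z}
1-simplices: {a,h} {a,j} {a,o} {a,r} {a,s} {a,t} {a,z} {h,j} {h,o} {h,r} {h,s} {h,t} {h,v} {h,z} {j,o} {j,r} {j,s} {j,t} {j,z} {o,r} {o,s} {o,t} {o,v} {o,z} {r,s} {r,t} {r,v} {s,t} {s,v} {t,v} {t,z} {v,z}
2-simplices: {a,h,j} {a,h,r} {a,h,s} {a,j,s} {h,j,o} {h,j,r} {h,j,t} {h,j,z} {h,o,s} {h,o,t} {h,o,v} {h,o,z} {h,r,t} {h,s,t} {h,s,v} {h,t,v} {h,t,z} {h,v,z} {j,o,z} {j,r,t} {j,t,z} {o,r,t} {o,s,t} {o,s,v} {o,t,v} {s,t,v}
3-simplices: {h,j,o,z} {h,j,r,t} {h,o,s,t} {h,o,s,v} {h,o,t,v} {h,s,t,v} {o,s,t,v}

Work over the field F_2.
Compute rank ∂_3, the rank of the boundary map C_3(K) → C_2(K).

n_0=9 n_1=32 n_2=26 n_3=7  [Z2]
∂1: piv[ah,aj,ao,ar,as,at,az,hv] rk=8  ker:hj,ho,hr,hs,ht,hz,jo,jr,js,jt,jz,or,os,ot,ov,oz,rs,rt,rv,st,sv,tv,tz,vz
∂2: piv[ahj,ahr,ahs,ajs,hjo,hjr,hjt,hjz,hos,hot,hov,hoz,hrt,hst,hsv,htv,htz,hvz,ort] rk=19  ker:joz,jrt,jtz,ost,osv,otv,stv
∂3: piv[hjoz,hjrt,host,hosv,hotv,hstv] rk=6  ker:ostv
rk∂_3=6

rank∂_3=6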